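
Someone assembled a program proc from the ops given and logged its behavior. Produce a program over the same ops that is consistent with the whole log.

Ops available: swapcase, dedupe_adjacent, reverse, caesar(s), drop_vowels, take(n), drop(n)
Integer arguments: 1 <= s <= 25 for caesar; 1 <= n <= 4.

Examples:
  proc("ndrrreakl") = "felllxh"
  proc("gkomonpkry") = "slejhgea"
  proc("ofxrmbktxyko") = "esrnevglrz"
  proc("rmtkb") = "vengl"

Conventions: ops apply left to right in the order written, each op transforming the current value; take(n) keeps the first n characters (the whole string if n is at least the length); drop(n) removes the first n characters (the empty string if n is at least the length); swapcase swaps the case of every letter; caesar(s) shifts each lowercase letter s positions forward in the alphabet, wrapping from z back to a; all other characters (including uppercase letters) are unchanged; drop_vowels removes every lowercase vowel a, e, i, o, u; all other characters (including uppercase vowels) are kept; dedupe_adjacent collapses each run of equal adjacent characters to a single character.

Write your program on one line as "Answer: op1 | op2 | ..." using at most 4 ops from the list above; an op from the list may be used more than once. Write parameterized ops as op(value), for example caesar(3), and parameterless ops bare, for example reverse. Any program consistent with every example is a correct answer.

drop_vowels | caesar(18) | caesar(2) | reverse

Check, running the answer program on each example:
  "ndrrreakl" -> "ndrrrkl" -> "fvjjjcd" -> "hxlllef" -> "felllxh"
  "gkomonpkry" -> "gkmnpkry" -> "ycefhcjq" -> "aeghjels" -> "slejhgea"
  "ofxrmbktxyko" -> "fxrmbktxyk" -> "xpjetclpqc" -> "zrlgvenrse" -> "esrnevglrz"
  "rmtkb" -> "rmtkb" -> "jelct" -> "lgnev" -> "vengl"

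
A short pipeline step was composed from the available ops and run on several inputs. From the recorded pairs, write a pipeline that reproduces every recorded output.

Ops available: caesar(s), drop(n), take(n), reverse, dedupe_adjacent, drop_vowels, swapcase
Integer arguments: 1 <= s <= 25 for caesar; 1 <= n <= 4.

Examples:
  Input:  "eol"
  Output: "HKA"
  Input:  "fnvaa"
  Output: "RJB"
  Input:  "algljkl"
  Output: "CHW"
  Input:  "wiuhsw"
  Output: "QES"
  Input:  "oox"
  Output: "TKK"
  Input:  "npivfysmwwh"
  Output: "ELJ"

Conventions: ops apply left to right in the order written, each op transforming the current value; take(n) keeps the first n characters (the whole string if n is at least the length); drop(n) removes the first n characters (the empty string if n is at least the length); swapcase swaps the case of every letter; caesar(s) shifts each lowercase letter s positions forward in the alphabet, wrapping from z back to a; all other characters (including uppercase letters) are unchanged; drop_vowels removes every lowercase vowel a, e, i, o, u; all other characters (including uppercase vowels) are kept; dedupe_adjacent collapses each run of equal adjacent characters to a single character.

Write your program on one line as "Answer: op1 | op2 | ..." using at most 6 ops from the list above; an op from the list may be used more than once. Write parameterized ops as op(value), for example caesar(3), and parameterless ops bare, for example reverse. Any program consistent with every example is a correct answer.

take(3) | caesar(23) | reverse | caesar(16) | caesar(9) | swapcase

Check, running the answer program on each example:
  "eol" -> "eol" -> "bli" -> "ilb" -> "ybr" -> "hka" -> "HKA"
  "fnvaa" -> "fnv" -> "cks" -> "skc" -> "ias" -> "rjb" -> "RJB"
  "algljkl" -> "alg" -> "xid" -> "dix" -> "tyn" -> "chw" -> "CHW"
  "wiuhsw" -> "wiu" -> "tfr" -> "rft" -> "hvj" -> "qes" -> "QES"
  "oox" -> "oox" -> "llu" -> "ull" -> "kbb" -> "tkk" -> "TKK"
  "npivfysmwwh" -> "npi" -> "kmf" -> "fmk" -> "vca" -> "elj" -> "ELJ"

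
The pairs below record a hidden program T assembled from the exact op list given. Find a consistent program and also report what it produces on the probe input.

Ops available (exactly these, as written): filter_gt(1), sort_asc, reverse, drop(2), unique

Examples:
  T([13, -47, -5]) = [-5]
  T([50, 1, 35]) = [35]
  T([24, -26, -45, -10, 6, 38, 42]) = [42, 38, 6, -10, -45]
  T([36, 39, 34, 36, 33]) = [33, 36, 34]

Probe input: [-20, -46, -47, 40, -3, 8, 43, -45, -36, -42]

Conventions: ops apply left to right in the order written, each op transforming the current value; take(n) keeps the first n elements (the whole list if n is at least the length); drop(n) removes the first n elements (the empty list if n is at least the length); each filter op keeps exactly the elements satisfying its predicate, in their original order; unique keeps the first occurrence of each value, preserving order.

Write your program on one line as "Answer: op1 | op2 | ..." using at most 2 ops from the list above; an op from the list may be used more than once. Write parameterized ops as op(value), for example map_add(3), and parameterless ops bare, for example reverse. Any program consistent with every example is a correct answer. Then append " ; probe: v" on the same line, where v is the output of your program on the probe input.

drop(2) | reverse ; probe: [-42, -36, -45, 43, 8, -3, 40, -47]

Check, running the answer program on each example:
  [13, -47, -5] -> [-5] -> [-5]
  [50, 1, 35] -> [35] -> [35]
  [24, -26, -45, -10, 6, 38, 42] -> [-45, -10, 6, 38, 42] -> [42, 38, 6, -10, -45]
  [36, 39, 34, 36, 33] -> [34, 36, 33] -> [33, 36, 34]
  probe: [-20, -46, -47, 40, -3, 8, 43, -45, -36, -42] -> [-47, 40, -3, 8, 43, -45, -36, -42] -> [-42, -36, -45, 43, 8, -3, 40, -47]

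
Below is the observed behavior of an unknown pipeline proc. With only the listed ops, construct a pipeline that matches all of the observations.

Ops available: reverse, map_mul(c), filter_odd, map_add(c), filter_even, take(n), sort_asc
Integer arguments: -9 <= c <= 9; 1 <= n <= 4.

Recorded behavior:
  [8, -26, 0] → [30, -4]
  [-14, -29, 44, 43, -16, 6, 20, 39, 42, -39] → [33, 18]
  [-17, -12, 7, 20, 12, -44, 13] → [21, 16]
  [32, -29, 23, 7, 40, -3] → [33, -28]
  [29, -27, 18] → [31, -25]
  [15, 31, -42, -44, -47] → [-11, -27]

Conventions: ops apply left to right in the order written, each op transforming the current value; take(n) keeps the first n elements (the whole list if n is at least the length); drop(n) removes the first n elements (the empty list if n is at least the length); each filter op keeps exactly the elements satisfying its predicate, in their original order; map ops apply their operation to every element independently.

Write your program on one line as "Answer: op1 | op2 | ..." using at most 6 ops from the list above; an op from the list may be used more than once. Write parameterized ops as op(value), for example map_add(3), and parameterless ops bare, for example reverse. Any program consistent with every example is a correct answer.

take(2) | reverse | sort_asc | map_add(-2) | map_mul(-1) | map_add(2)

Check, running the answer program on each example:
  [8, -26, 0] -> [8, -26] -> [-26, 8] -> [-26, 8] -> [-28, 6] -> [28, -6] -> [30, -4]
  [-14, -29, 44, 43, -16, 6, 20, 39, 42, -39] -> [-14, -29] -> [-29, -14] -> [-29, -14] -> [-31, -16] -> [31, 16] -> [33, 18]
  [-17, -12, 7, 20, 12, -44, 13] -> [-17, -12] -> [-12, -17] -> [-17, -12] -> [-19, -14] -> [19, 14] -> [21, 16]
  [32, -29, 23, 7, 40, -3] -> [32, -29] -> [-29, 32] -> [-29, 32] -> [-31, 30] -> [31, -30] -> [33, -28]
  [29, -27, 18] -> [29, -27] -> [-27, 29] -> [-27, 29] -> [-29, 27] -> [29, -27] -> [31, -25]
  [15, 31, -42, -44, -47] -> [15, 31] -> [31, 15] -> [15, 31] -> [13, 29] -> [-13, -29] -> [-11, -27]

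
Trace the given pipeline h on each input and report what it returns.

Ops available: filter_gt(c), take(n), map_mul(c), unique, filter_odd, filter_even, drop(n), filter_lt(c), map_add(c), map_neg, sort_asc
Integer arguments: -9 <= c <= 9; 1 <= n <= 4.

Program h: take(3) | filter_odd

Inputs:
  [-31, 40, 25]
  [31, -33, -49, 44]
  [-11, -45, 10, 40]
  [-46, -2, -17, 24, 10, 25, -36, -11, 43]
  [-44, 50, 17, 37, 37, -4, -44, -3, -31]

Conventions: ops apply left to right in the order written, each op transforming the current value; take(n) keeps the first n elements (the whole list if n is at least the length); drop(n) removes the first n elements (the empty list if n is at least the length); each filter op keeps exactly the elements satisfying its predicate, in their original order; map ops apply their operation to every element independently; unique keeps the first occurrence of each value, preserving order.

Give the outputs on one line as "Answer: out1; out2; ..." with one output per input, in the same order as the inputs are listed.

[-31, 25]; [31, -33, -49]; [-11, -45]; [-17]; [17]

Execution, op by op:
  [-31, 40, 25] -> [-31, 40, 25] -> [-31, 25]
  [31, -33, -49, 44] -> [31, -33, -49] -> [31, -33, -49]
  [-11, -45, 10, 40] -> [-11, -45, 10] -> [-11, -45]
  [-46, -2, -17, 24, 10, 25, -36, -11, 43] -> [-46, -2, -17] -> [-17]
  [-44, 50, 17, 37, 37, -4, -44, -3, -31] -> [-44, 50, 17] -> [17]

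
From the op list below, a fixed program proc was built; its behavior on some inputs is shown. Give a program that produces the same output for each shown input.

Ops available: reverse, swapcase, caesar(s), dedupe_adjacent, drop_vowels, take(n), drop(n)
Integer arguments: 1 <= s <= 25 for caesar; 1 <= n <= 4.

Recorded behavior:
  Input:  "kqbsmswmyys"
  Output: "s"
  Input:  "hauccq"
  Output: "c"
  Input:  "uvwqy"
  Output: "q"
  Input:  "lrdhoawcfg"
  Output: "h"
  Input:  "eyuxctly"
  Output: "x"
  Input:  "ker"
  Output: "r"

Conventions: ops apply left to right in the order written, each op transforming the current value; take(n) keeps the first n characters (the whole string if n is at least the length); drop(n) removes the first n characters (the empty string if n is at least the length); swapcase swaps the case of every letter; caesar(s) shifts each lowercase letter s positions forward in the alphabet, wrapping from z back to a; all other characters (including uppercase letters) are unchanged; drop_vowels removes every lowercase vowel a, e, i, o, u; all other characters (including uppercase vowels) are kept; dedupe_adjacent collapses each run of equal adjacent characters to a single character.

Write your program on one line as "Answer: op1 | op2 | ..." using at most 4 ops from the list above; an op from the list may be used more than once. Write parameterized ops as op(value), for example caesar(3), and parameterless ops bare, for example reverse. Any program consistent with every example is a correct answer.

drop(1) | take(3) | reverse | take(1)

Check, running the answer program on each example:
  "kqbsmswmyys" -> "qbsmswmyys" -> "qbs" -> "sbq" -> "s"
  "hauccq" -> "auccq" -> "auc" -> "cua" -> "c"
  "uvwqy" -> "vwqy" -> "vwq" -> "qwv" -> "q"
  "lrdhoawcfg" -> "rdhoawcfg" -> "rdh" -> "hdr" -> "h"
  "eyuxctly" -> "yuxctly" -> "yux" -> "xuy" -> "x"
  "ker" -> "er" -> "er" -> "re" -> "r"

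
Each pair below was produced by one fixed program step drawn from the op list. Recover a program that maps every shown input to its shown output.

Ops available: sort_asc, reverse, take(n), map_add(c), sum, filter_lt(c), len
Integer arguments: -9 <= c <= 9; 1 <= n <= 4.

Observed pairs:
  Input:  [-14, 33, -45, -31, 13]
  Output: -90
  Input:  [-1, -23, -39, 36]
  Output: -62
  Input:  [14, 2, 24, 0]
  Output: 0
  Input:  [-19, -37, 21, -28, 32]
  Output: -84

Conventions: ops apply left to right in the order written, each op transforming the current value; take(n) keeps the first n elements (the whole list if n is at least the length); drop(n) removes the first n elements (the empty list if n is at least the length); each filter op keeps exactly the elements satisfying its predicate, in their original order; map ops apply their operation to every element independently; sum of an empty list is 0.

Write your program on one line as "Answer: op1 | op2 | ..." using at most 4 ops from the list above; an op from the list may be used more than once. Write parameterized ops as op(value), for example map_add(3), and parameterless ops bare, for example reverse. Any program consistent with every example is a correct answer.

sort_asc | filter_lt(-2) | sum

Check, running the answer program on each example:
  [-14, 33, -45, -31, 13] -> [-45, -31, -14, 13, 33] -> [-45, -31, -14] -> -90
  [-1, -23, -39, 36] -> [-39, -23, -1, 36] -> [-39, -23] -> -62
  [14, 2, 24, 0] -> [0, 2, 14, 24] -> [] -> 0
  [-19, -37, 21, -28, 32] -> [-37, -28, -19, 21, 32] -> [-37, -28, -19] -> -84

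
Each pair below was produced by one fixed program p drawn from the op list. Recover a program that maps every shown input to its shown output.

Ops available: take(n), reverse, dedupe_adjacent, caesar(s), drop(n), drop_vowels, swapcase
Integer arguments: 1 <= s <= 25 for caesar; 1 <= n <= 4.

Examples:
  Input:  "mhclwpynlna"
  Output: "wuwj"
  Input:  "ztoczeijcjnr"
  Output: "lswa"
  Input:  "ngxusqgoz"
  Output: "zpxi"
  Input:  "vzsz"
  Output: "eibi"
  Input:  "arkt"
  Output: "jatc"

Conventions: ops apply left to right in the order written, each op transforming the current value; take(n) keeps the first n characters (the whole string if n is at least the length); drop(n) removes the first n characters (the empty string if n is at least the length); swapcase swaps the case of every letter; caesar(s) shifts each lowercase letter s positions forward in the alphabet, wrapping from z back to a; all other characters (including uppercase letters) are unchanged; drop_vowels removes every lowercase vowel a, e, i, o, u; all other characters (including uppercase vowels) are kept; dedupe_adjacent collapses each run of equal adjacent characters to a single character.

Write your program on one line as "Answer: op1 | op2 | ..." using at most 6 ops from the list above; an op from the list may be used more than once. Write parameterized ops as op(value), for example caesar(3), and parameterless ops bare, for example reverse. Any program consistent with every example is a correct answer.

caesar(11) | reverse | take(4) | reverse | caesar(24)

Check, running the answer program on each example:
  "mhclwpynlna" -> "xsnwhajywyl" -> "lywyjahwnsx" -> "lywy" -> "ywyl" -> "wuwj"
  "ztoczeijcjnr" -> "keznkptunuyc" -> "cyunutpknzek" -> "cyun" -> "nuyc" -> "lswa"
  "ngxusqgoz" -> "yrifdbrzk" -> "kzrbdfiry" -> "kzrb" -> "brzk" -> "zpxi"
  "vzsz" -> "gkdk" -> "kdkg" -> "kdkg" -> "gkdk" -> "eibi"
  "arkt" -> "lcve" -> "evcl" -> "evcl" -> "lcve" -> "jatc"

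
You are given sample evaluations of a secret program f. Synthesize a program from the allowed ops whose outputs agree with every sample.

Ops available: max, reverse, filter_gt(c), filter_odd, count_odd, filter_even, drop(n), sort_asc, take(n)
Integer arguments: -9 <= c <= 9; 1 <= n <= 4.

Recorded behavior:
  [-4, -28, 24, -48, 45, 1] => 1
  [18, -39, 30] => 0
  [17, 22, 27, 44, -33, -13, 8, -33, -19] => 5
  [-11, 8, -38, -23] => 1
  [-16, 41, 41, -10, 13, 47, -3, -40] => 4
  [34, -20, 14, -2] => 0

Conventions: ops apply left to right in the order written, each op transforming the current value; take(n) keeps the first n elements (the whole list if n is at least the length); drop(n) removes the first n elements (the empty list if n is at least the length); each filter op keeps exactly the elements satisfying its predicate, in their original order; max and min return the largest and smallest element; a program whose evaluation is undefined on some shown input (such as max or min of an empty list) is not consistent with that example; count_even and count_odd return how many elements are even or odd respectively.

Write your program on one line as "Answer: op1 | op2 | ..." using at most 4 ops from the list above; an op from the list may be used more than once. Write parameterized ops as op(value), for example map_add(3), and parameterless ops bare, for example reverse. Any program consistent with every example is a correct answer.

filter_odd | drop(1) | count_odd

Check, running the answer program on each example:
  [-4, -28, 24, -48, 45, 1] -> [45, 1] -> [1] -> 1
  [18, -39, 30] -> [-39] -> [] -> 0
  [17, 22, 27, 44, -33, -13, 8, -33, -19] -> [17, 27, -33, -13, -33, -19] -> [27, -33, -13, -33, -19] -> 5
  [-11, 8, -38, -23] -> [-11, -23] -> [-23] -> 1
  [-16, 41, 41, -10, 13, 47, -3, -40] -> [41, 41, 13, 47, -3] -> [41, 13, 47, -3] -> 4
  [34, -20, 14, -2] -> [] -> [] -> 0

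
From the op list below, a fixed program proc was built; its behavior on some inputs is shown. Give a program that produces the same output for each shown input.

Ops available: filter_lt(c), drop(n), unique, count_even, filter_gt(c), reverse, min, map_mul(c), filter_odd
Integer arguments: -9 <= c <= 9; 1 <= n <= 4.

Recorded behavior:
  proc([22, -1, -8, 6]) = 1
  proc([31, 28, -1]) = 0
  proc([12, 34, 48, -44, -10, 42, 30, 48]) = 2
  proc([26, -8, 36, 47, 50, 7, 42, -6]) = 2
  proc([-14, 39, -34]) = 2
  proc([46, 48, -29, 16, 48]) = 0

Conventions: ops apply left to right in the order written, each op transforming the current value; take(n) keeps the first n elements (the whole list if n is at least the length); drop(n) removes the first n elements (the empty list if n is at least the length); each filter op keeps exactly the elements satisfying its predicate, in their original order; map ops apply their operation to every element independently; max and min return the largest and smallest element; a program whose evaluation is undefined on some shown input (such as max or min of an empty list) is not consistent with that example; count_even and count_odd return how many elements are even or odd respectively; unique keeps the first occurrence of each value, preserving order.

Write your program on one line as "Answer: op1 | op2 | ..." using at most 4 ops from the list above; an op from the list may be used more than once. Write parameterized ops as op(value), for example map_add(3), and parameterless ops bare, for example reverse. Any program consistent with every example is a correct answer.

reverse | map_mul(-7) | filter_gt(8) | count_even

Check, running the answer program on each example:
  [22, -1, -8, 6] -> [6, -8, -1, 22] -> [-42, 56, 7, -154] -> [56] -> 1
  [31, 28, -1] -> [-1, 28, 31] -> [7, -196, -217] -> [] -> 0
  [12, 34, 48, -44, -10, 42, 30, 48] -> [48, 30, 42, -10, -44, 48, 34, 12] -> [-336, -210, -294, 70, 308, -336, -238, -84] -> [70, 308] -> 2
  [26, -8, 36, 47, 50, 7, 42, -6] -> [-6, 42, 7, 50, 47, 36, -8, 26] -> [42, -294, -49, -350, -329, -252, 56, -182] -> [42, 56] -> 2
  [-14, 39, -34] -> [-34, 39, -14] -> [238, -273, 98] -> [238, 98] -> 2
  [46, 48, -29, 16, 48] -> [48, 16, -29, 48, 46] -> [-336, -112, 203, -336, -322] -> [203] -> 0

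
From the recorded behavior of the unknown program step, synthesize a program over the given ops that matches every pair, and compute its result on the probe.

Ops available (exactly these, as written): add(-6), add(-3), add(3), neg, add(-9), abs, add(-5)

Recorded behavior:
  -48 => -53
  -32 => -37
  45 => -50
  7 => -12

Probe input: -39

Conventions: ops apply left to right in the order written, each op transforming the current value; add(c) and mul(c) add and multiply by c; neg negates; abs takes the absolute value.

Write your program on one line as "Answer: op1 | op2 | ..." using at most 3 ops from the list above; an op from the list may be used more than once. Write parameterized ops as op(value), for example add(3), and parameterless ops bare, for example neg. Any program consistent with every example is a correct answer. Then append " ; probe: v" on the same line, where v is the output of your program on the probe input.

abs | neg | add(-5) ; probe: -44

Check, running the answer program on each example:
  -48 -> 48 -> -48 -> -53
  -32 -> 32 -> -32 -> -37
  45 -> 45 -> -45 -> -50
  7 -> 7 -> -7 -> -12
  probe: -39 -> 39 -> -39 -> -44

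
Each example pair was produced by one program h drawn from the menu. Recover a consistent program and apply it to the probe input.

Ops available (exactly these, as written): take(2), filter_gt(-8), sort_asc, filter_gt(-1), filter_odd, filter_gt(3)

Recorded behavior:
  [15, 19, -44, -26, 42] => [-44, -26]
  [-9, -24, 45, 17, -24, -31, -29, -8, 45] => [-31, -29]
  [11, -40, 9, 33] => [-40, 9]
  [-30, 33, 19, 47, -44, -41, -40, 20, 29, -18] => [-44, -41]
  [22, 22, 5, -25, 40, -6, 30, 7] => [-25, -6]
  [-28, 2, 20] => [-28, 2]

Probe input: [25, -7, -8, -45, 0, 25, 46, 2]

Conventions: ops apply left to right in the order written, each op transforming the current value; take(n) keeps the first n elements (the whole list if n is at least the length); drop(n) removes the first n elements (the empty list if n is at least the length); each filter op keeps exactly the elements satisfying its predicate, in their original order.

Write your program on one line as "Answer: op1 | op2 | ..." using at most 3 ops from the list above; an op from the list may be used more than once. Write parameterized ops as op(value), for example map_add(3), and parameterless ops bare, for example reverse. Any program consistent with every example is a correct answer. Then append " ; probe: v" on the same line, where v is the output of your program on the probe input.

sort_asc | take(2) ; probe: [-45, -8]

Check, running the answer program on each example:
  [15, 19, -44, -26, 42] -> [-44, -26, 15, 19, 42] -> [-44, -26]
  [-9, -24, 45, 17, -24, -31, -29, -8, 45] -> [-31, -29, -24, -24, -9, -8, 17, 45, 45] -> [-31, -29]
  [11, -40, 9, 33] -> [-40, 9, 11, 33] -> [-40, 9]
  [-30, 33, 19, 47, -44, -41, -40, 20, 29, -18] -> [-44, -41, -40, -30, -18, 19, 20, 29, 33, 47] -> [-44, -41]
  [22, 22, 5, -25, 40, -6, 30, 7] -> [-25, -6, 5, 7, 22, 22, 30, 40] -> [-25, -6]
  [-28, 2, 20] -> [-28, 2, 20] -> [-28, 2]
  probe: [25, -7, -8, -45, 0, 25, 46, 2] -> [-45, -8, -7, 0, 2, 25, 25, 46] -> [-45, -8]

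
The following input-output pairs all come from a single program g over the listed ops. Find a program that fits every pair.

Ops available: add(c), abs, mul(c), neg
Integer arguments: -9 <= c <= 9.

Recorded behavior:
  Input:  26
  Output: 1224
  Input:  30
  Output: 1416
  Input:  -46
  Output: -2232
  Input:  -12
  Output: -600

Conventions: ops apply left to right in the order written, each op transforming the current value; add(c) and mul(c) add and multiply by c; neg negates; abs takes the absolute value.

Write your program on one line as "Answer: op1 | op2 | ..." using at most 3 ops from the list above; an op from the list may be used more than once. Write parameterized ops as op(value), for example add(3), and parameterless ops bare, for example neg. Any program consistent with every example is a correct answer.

mul(6) | add(-3) | mul(8)

Check, running the answer program on each example:
  26 -> 156 -> 153 -> 1224
  30 -> 180 -> 177 -> 1416
  -46 -> -276 -> -279 -> -2232
  -12 -> -72 -> -75 -> -600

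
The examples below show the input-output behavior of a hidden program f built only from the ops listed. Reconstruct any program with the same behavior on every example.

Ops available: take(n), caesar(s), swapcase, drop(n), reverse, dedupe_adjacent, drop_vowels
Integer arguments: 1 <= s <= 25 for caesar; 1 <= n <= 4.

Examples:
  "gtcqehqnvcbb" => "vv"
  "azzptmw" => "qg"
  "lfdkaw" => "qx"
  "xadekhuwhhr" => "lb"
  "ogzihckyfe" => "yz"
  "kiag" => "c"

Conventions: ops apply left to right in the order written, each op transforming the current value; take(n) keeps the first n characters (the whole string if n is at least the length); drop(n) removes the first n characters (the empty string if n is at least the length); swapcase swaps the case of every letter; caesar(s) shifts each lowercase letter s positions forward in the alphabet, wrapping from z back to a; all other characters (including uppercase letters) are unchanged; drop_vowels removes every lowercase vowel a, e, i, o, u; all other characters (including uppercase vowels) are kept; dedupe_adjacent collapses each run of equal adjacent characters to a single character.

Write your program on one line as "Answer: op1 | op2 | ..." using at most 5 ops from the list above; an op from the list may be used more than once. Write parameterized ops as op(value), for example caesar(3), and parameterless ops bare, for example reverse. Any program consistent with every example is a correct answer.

reverse | caesar(20) | drop_vowels | take(2)

Check, running the answer program on each example:
  "gtcqehqnvcbb" -> "bbcvnqheqctg" -> "vvwphkbykwna" -> "vvwphkbykwn" -> "vv"
  "azzptmw" -> "wmtpzza" -> "qgnjttu" -> "qgnjtt" -> "qg"
  "lfdkaw" -> "wakdfl" -> "quexzf" -> "qxzf" -> "qx"
  "xadekhuwhhr" -> "rhhwuhkedax" -> "lbbqobeyxur" -> "lbbqbyxr" -> "lb"
  "ogzihckyfe" -> "efykchizgo" -> "yzsewbctai" -> "yzswbct" -> "yz"
  "kiag" -> "gaik" -> "auce" -> "c" -> "c"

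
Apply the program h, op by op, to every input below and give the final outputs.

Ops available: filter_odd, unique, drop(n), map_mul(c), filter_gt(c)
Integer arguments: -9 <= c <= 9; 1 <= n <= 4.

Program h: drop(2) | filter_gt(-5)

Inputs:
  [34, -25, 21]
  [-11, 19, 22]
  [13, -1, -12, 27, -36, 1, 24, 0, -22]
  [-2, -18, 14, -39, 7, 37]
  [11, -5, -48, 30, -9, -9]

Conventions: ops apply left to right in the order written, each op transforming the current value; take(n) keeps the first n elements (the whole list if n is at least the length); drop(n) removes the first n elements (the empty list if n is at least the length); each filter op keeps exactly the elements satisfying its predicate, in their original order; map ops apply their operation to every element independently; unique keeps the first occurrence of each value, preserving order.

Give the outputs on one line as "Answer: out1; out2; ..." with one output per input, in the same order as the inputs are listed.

[21]; [22]; [27, 1, 24, 0]; [14, 7, 37]; [30]

Execution, op by op:
  [34, -25, 21] -> [21] -> [21]
  [-11, 19, 22] -> [22] -> [22]
  [13, -1, -12, 27, -36, 1, 24, 0, -22] -> [-12, 27, -36, 1, 24, 0, -22] -> [27, 1, 24, 0]
  [-2, -18, 14, -39, 7, 37] -> [14, -39, 7, 37] -> [14, 7, 37]
  [11, -5, -48, 30, -9, -9] -> [-48, 30, -9, -9] -> [30]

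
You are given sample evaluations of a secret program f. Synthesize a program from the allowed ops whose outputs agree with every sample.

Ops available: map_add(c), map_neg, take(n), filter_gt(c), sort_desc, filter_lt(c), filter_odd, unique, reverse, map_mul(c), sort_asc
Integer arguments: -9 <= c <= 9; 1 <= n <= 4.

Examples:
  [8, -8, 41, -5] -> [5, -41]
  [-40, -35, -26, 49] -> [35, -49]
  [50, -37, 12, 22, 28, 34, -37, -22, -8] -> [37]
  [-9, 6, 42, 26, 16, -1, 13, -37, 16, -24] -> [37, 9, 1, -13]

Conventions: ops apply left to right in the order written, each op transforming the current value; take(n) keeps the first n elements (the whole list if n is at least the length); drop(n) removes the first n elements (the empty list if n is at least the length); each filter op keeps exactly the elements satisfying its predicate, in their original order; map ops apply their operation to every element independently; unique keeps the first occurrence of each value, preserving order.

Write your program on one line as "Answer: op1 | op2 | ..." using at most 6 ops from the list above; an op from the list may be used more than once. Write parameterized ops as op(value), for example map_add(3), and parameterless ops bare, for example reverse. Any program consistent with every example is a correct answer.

unique | reverse | map_neg | filter_odd | sort_desc

Check, running the answer program on each example:
  [8, -8, 41, -5] -> [8, -8, 41, -5] -> [-5, 41, -8, 8] -> [5, -41, 8, -8] -> [5, -41] -> [5, -41]
  [-40, -35, -26, 49] -> [-40, -35, -26, 49] -> [49, -26, -35, -40] -> [-49, 26, 35, 40] -> [-49, 35] -> [35, -49]
  [50, -37, 12, 22, 28, 34, -37, -22, -8] -> [50, -37, 12, 22, 28, 34, -22, -8] -> [-8, -22, 34, 28, 22, 12, -37, 50] -> [8, 22, -34, -28, -22, -12, 37, -50] -> [37] -> [37]
  [-9, 6, 42, 26, 16, -1, 13, -37, 16, -24] -> [-9, 6, 42, 26, 16, -1, 13, -37, -24] -> [-24, -37, 13, -1, 16, 26, 42, 6, -9] -> [24, 37, -13, 1, -16, -26, -42, -6, 9] -> [37, -13, 1, 9] -> [37, 9, 1, -13]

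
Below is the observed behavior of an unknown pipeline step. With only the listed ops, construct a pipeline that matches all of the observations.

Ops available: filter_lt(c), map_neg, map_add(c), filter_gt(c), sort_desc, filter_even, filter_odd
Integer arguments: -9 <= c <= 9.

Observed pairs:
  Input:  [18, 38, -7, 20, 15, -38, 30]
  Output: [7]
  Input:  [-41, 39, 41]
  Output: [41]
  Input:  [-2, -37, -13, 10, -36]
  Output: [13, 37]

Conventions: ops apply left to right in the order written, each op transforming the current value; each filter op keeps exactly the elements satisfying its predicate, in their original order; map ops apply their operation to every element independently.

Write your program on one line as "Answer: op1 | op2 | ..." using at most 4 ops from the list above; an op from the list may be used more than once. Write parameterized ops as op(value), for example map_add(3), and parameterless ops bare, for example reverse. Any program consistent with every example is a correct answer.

sort_desc | map_neg | filter_gt(-5) | filter_odd

Check, running the answer program on each example:
  [18, 38, -7, 20, 15, -38, 30] -> [38, 30, 20, 18, 15, -7, -38] -> [-38, -30, -20, -18, -15, 7, 38] -> [7, 38] -> [7]
  [-41, 39, 41] -> [41, 39, -41] -> [-41, -39, 41] -> [41] -> [41]
  [-2, -37, -13, 10, -36] -> [10, -2, -13, -36, -37] -> [-10, 2, 13, 36, 37] -> [2, 13, 36, 37] -> [13, 37]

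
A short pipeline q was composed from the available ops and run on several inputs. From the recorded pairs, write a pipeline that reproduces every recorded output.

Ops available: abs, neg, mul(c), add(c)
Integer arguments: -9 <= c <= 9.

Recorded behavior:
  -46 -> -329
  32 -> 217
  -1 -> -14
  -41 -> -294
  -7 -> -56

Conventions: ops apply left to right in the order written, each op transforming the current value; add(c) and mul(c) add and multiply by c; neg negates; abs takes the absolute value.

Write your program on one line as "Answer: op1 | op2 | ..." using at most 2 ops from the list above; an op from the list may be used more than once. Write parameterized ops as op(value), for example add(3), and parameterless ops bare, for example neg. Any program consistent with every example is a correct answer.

mul(7) | add(-7)

Check, running the answer program on each example:
  -46 -> -322 -> -329
  32 -> 224 -> 217
  -1 -> -7 -> -14
  -41 -> -287 -> -294
  -7 -> -49 -> -56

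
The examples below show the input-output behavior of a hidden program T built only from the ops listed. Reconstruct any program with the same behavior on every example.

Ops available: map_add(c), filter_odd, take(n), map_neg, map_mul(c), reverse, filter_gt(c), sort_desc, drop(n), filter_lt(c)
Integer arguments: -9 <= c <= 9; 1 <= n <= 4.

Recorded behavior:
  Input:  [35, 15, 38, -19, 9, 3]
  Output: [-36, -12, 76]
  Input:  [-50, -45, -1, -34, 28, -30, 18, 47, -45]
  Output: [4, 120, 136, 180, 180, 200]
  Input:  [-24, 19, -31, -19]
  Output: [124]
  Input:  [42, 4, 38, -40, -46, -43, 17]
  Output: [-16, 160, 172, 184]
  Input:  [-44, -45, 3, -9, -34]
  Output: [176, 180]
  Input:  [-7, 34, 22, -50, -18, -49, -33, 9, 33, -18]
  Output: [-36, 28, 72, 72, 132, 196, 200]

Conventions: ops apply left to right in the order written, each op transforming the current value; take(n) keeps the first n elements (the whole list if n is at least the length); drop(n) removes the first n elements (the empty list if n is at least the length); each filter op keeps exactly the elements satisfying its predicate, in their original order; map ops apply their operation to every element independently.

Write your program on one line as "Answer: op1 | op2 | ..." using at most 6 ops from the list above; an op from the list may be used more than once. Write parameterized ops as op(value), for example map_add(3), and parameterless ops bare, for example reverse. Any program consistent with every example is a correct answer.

sort_desc | map_mul(4) | drop(2) | drop(1) | map_neg

Check, running the answer program on each example:
  [35, 15, 38, -19, 9, 3] -> [38, 35, 15, 9, 3, -19] -> [152, 140, 60, 36, 12, -76] -> [60, 36, 12, -76] -> [36, 12, -76] -> [-36, -12, 76]
  [-50, -45, -1, -34, 28, -30, 18, 47, -45] -> [47, 28, 18, -1, -30, -34, -45, -45, -50] -> [188, 112, 72, -4, -120, -136, -180, -180, -200] -> [72, -4, -120, -136, -180, -180, -200] -> [-4, -120, -136, -180, -180, -200] -> [4, 120, 136, 180, 180, 200]
  [-24, 19, -31, -19] -> [19, -19, -24, -31] -> [76, -76, -96, -124] -> [-96, -124] -> [-124] -> [124]
  [42, 4, 38, -40, -46, -43, 17] -> [42, 38, 17, 4, -40, -43, -46] -> [168, 152, 68, 16, -160, -172, -184] -> [68, 16, -160, -172, -184] -> [16, -160, -172, -184] -> [-16, 160, 172, 184]
  [-44, -45, 3, -9, -34] -> [3, -9, -34, -44, -45] -> [12, -36, -136, -176, -180] -> [-136, -176, -180] -> [-176, -180] -> [176, 180]
  [-7, 34, 22, -50, -18, -49, -33, 9, 33, -18] -> [34, 33, 22, 9, -7, -18, -18, -33, -49, -50] -> [136, 132, 88, 36, -28, -72, -72, -132, -196, -200] -> [88, 36, -28, -72, -72, -132, -196, -200] -> [36, -28, -72, -72, -132, -196, -200] -> [-36, 28, 72, 72, 132, 196, 200]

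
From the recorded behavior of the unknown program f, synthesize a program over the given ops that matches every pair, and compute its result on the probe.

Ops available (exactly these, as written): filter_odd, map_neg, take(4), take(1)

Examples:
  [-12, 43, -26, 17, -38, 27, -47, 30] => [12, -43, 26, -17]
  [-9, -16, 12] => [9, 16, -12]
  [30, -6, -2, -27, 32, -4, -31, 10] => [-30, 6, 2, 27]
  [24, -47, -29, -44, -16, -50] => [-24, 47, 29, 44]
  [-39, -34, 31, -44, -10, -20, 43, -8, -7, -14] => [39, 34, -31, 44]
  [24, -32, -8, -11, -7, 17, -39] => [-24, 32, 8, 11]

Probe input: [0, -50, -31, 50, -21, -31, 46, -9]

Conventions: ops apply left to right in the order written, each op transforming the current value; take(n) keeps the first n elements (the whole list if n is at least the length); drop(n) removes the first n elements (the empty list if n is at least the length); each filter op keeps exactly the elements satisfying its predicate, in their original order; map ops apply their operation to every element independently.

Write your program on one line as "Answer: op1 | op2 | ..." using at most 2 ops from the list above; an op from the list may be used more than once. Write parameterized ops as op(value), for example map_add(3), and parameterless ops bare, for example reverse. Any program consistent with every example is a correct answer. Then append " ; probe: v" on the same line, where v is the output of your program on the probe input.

map_neg | take(4) ; probe: [0, 50, 31, -50]

Check, running the answer program on each example:
  [-12, 43, -26, 17, -38, 27, -47, 30] -> [12, -43, 26, -17, 38, -27, 47, -30] -> [12, -43, 26, -17]
  [-9, -16, 12] -> [9, 16, -12] -> [9, 16, -12]
  [30, -6, -2, -27, 32, -4, -31, 10] -> [-30, 6, 2, 27, -32, 4, 31, -10] -> [-30, 6, 2, 27]
  [24, -47, -29, -44, -16, -50] -> [-24, 47, 29, 44, 16, 50] -> [-24, 47, 29, 44]
  [-39, -34, 31, -44, -10, -20, 43, -8, -7, -14] -> [39, 34, -31, 44, 10, 20, -43, 8, 7, 14] -> [39, 34, -31, 44]
  [24, -32, -8, -11, -7, 17, -39] -> [-24, 32, 8, 11, 7, -17, 39] -> [-24, 32, 8, 11]
  probe: [0, -50, -31, 50, -21, -31, 46, -9] -> [0, 50, 31, -50, 21, 31, -46, 9] -> [0, 50, 31, -50]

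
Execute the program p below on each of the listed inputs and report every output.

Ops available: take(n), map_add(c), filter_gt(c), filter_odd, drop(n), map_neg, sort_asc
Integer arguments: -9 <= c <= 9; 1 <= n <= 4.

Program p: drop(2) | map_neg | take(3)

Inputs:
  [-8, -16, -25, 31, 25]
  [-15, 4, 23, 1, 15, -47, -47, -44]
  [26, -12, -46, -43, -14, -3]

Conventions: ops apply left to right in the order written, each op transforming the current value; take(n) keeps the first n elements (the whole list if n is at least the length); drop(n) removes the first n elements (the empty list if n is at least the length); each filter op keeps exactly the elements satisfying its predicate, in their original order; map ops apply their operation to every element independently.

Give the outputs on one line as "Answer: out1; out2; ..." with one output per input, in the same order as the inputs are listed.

Execution, op by op:
  [-8, -16, -25, 31, 25] -> [-25, 31, 25] -> [25, -31, -25] -> [25, -31, -25]
  [-15, 4, 23, 1, 15, -47, -47, -44] -> [23, 1, 15, -47, -47, -44] -> [-23, -1, -15, 47, 47, 44] -> [-23, -1, -15]
  [26, -12, -46, -43, -14, -3] -> [-46, -43, -14, -3] -> [46, 43, 14, 3] -> [46, 43, 14]

[25, -31, -25]; [-23, -1, -15]; [46, 43, 14]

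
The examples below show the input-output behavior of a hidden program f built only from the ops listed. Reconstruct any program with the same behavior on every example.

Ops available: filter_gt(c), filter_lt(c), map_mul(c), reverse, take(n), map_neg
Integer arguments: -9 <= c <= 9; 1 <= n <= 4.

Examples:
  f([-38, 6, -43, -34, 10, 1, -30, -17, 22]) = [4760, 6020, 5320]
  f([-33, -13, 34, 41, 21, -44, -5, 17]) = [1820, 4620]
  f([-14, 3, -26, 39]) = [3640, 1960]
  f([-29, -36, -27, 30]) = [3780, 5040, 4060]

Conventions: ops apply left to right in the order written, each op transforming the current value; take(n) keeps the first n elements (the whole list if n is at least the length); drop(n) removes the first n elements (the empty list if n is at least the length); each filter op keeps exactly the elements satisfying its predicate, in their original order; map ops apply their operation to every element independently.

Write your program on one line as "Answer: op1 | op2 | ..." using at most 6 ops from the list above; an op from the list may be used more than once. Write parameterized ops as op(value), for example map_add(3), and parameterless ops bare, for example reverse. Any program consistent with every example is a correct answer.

take(4) | map_mul(-4) | reverse | map_mul(-7) | filter_lt(4) | map_mul(-5)

Check, running the answer program on each example:
  [-38, 6, -43, -34, 10, 1, -30, -17, 22] -> [-38, 6, -43, -34] -> [152, -24, 172, 136] -> [136, 172, -24, 152] -> [-952, -1204, 168, -1064] -> [-952, -1204, -1064] -> [4760, 6020, 5320]
  [-33, -13, 34, 41, 21, -44, -5, 17] -> [-33, -13, 34, 41] -> [132, 52, -136, -164] -> [-164, -136, 52, 132] -> [1148, 952, -364, -924] -> [-364, -924] -> [1820, 4620]
  [-14, 3, -26, 39] -> [-14, 3, -26, 39] -> [56, -12, 104, -156] -> [-156, 104, -12, 56] -> [1092, -728, 84, -392] -> [-728, -392] -> [3640, 1960]
  [-29, -36, -27, 30] -> [-29, -36, -27, 30] -> [116, 144, 108, -120] -> [-120, 108, 144, 116] -> [840, -756, -1008, -812] -> [-756, -1008, -812] -> [3780, 5040, 4060]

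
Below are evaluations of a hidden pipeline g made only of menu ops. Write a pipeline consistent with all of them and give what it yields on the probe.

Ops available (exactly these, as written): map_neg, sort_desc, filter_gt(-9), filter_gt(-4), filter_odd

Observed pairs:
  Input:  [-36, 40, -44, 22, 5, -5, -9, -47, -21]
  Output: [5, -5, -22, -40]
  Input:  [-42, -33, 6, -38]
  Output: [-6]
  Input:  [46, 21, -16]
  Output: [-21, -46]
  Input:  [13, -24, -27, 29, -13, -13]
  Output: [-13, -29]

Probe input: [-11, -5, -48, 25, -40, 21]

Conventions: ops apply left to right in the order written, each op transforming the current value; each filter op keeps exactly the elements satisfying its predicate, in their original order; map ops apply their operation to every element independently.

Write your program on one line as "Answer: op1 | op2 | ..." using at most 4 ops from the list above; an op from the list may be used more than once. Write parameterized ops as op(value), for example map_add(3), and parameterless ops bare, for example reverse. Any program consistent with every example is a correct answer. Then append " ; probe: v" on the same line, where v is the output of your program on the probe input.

filter_gt(-9) | map_neg | sort_desc ; probe: [5, -21, -25]

Check, running the answer program on each example:
  [-36, 40, -44, 22, 5, -5, -9, -47, -21] -> [40, 22, 5, -5] -> [-40, -22, -5, 5] -> [5, -5, -22, -40]
  [-42, -33, 6, -38] -> [6] -> [-6] -> [-6]
  [46, 21, -16] -> [46, 21] -> [-46, -21] -> [-21, -46]
  [13, -24, -27, 29, -13, -13] -> [13, 29] -> [-13, -29] -> [-13, -29]
  probe: [-11, -5, -48, 25, -40, 21] -> [-5, 25, 21] -> [5, -25, -21] -> [5, -21, -25]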